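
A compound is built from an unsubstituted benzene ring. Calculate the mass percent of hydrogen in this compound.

7.74%

Atom tally by fragment:
  benzene ring core → C:6 H:6
Element totals:
  C: 6
  H: 6
Molecular formula: C6H6.
Molar mass = 78.114 g/mol.
Mass from H: 6 × 1.008 = 6.048 g/mol.
%H = 6.048 / 78.114 × 100 = 7.74%.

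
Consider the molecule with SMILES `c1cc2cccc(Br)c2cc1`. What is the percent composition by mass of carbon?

Atom tally by fragment:
  naphthalene ring system core → C:10 H:8
  (− 1 ring H displaced by substituents)
  + Br → Br:1
Element totals:
  C: 10
  H: 7
  Br: 1
Molecular formula: C10H7Br.
Molar mass = 207.070 g/mol.
Mass from C: 10 × 12.011 = 120.110 g/mol.
%C = 120.110 / 207.070 × 100 = 58.00%.

58.00%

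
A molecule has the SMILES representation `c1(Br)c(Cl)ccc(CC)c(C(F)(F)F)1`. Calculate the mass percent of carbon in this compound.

Atom tally by fragment:
  benzene ring core → C:6 H:6
  (− 4 ring H displaced by substituents)
  + Br → Br:1
  + Cl → Cl:1
  + C2H5 → C:2 H:5
  + CF3 → C:1 F:3
Element totals:
  C: 9
  H: 7
  Br: 1
  Cl: 1
  F: 3
Molecular formula: C9H7BrClF3.
Molar mass = 287.503 g/mol.
Mass from C: 9 × 12.011 = 108.099 g/mol.
%C = 108.099 / 287.503 × 100 = 37.60%.

37.60%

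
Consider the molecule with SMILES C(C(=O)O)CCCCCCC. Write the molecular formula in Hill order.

C9H18O2

Atom tally by fragment:
  HOOCCH2 → C:2 H:3 O:2
  CH2 → C:1 H:2
  CH2 → C:1 H:2
  CH2 → C:1 H:2
  CH2 → C:1 H:2
  CH2 → C:1 H:2
  CH2 → C:1 H:2
  CH3 → C:1 H:3
Element totals:
  C: 9
  H: 18
  O: 2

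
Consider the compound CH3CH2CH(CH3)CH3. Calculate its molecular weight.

Element totals:
  C: 5
  H: 12
Molecular formula: C5H12.
  M = 5(12.011) + 12(1.008)
    = 60.055 + 12.096 = 72.151

72.15 g/mol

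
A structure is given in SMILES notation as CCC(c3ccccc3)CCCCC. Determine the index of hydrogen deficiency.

Atom tally by fragment:
  CH3 → C:1 H:3
  CH2 → C:1 H:2
  CH(C6H5) → C:7 H:6
  CH2 → C:1 H:2
  CH2 → C:1 H:2
  CH2 → C:1 H:2
  CH2 → C:1 H:2
  CH3 → C:1 H:3
Element totals:
  C: 14
  H: 22
Molecular formula: C14H22.
DoU = (2C + 2 + N − H − X) / 2 = (2·14 + 2 + 0 − 22 − 0) / 2 = 4.

4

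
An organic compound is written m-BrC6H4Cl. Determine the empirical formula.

Element totals:
  C: 6
  H: 4
  Br: 1
  Cl: 1
Molecular formula: C6H4BrCl.
gcd of subscripts (1, 6, 1, 4) = 1, so the empirical formula equals the molecular formula.

C6H4BrCl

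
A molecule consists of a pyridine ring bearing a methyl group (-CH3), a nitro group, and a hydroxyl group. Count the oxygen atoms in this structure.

3

Atom tally by fragment:
  pyridine ring core → C:5 H:5 N:1
  (− 3 ring H displaced by substituents)
  + CH3 → C:1 H:3
  + NO2 → N:1 O:2
  + OH → O:1 H:1
Element totals:
  C: 6
  H: 6
  N: 2
  O: 3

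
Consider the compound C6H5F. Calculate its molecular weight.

Atom tally by fragment:
  benzene ring core → C:6 H:6
  (− 1 ring H displaced by substituents)
  + F → F:1
Element totals:
  C: 6
  H: 5
  F: 1
Molecular formula: C6H5F.
  M = 6(12.011) + 5(1.008) + 18.998
    = 72.066 + 5.040 + 18.998 = 96.104

96.10 g/mol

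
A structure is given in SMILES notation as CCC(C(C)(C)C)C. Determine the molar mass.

Atom tally by fragment:
  CH3 → C:1 H:3
  CH2 → C:1 H:2
  CH(C(CH3)3) → C:5 H:10
  CH3 → C:1 H:3
Element totals:
  C: 8
  H: 18
Molecular formula: C8H18.
  M = 8(12.011) + 18(1.008)
    = 96.088 + 18.144 = 114.232

114.23 g/mol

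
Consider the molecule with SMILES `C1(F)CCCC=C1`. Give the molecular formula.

Atom tally by fragment:
  cyclohexene ring core → C:6 H:10
  (− 1 ring H displaced by substituents)
  + F → F:1
Element totals:
  C: 6
  H: 9
  F: 1

C6H9F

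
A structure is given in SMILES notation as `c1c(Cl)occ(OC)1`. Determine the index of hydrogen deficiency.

3

Atom tally by fragment:
  furan ring core → C:4 H:4 O:1
  (− 2 ring H displaced by substituents)
  + Cl → Cl:1
  + OCH3 → C:1 H:3 O:1
Element totals:
  C: 5
  H: 5
  Cl: 1
  O: 2
Molecular formula: C5H5ClO2.
DoU = (2C + 2 + N − H − X) / 2 = (2·5 + 2 + 0 − 5 − 1) / 2 = 3.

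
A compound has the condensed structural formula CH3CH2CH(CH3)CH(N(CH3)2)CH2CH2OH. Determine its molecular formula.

C9H21NO

Atom tally by fragment:
  CH3 → C:1 H:3
  CH2 → C:1 H:2
  CH(CH3) → C:2 H:4
  CH(N(CH3)2) → C:3 H:7 N:1
  CH2CH2OH → C:2 H:5 O:1
Element totals:
  C: 9
  H: 21
  N: 1
  O: 1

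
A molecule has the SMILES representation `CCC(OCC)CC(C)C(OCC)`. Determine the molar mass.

Atom tally by fragment:
  CH3 → C:1 H:3
  CH2 → C:1 H:2
  CH(OC2H5) → C:3 H:6 O:1
  CH2 → C:1 H:2
  CH(CH3) → C:2 H:4
  CH2OC2H5 → C:3 H:7 O:1
Element totals:
  C: 11
  H: 24
  O: 2
Molecular formula: C11H24O2.
  M = 11(12.011) + 24(1.008) + 2(15.999)
    = 132.121 + 24.192 + 31.998 = 188.311

188.31 g/mol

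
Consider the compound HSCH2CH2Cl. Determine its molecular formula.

C2H5ClS

Element totals:
  C: 2
  H: 5
  Cl: 1
  S: 1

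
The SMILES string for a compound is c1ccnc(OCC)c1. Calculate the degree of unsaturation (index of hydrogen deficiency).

Atom tally by fragment:
  pyridine ring core → C:5 H:5 N:1
  (− 1 ring H displaced by substituents)
  + OC2H5 → C:2 H:5 O:1
Element totals:
  C: 7
  H: 9
  N: 1
  O: 1
Molecular formula: C7H9NO.
DoU = (2C + 2 + N − H − X) / 2 = (2·7 + 2 + 1 − 9 − 0) / 2 = 4.

4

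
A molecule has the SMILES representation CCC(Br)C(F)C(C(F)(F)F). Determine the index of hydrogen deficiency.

Atom tally by fragment:
  CH3 → C:1 H:3
  CH2 → C:1 H:2
  CH(Br) → C:1 H:1 Br:1
  CH(F) → C:1 H:1 F:1
  CH2CF3 → C:2 H:2 F:3
Element totals:
  C: 6
  H: 9
  Br: 1
  F: 4
Molecular formula: C6H9BrF4.
DoU = (2C + 2 + N − H − X) / 2 = (2·6 + 2 + 0 − 9 − 5) / 2 = 0.

0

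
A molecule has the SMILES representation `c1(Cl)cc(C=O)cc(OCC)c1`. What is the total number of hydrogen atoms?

Atom tally by fragment:
  benzene ring core → C:6 H:6
  (− 3 ring H displaced by substituents)
  + Cl → Cl:1
  + CHO → C:1 H:1 O:1
  + OC2H5 → C:2 H:5 O:1
Element totals:
  C: 9
  H: 9
  Cl: 1
  O: 2

9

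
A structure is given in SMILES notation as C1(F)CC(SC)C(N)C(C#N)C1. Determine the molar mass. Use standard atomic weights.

Atom tally by fragment:
  cyclohexane ring core → C:6 H:12
  (− 4 ring H displaced by substituents)
  + F → F:1
  + SCH3 → C:1 H:3 S:1
  + NH2 → N:1 H:2
  + CN → C:1 N:1
Element totals:
  C: 8
  H: 13
  F: 1
  N: 2
  S: 1
Molecular formula: C8H13FN2S.
  M = 8(12.011) + 13(1.008) + 18.998 + 2(14.007) + 32.06
    = 96.088 + 13.104 + 18.998 + 28.014 + 32.060 = 188.264

188.26 g/mol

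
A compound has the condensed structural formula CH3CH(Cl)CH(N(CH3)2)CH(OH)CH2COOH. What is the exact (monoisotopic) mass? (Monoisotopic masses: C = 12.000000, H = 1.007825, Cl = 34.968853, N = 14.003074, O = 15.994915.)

Atom tally by fragment:
  CH3 → C:1 H:3
  CH(Cl) → C:1 H:1 Cl:1
  CH(N(CH3)2) → C:3 H:7 N:1
  CH(OH) → C:1 H:2 O:1
  CH2COOH → C:2 H:3 O:2
Element totals:
  C: 8
  H: 16
  Cl: 1
  N: 1
  O: 3
Molecular formula: C8H16ClNO3.
  M = 8(12.0) + 16(1.007825) + 34.968853 + 14.003074 + 3(15.994915)
    = 96.000000 + 16.125200 + 34.968853 + 14.003074 + 47.984745 = 209.081872

209.0819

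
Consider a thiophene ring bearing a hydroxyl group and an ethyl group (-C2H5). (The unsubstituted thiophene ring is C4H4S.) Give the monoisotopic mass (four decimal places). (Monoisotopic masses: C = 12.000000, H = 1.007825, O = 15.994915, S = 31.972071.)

Atom tally by fragment:
  thiophene ring core → C:4 H:4 S:1
  (− 2 ring H displaced by substituents)
  + OH → O:1 H:1
  + C2H5 → C:2 H:5
Element totals:
  C: 6
  H: 8
  O: 1
  S: 1
Molecular formula: C6H8OS.
  M = 6(12.0) + 8(1.007825) + 15.994915 + 31.972071
    = 72.000000 + 8.062600 + 15.994915 + 31.972071 = 128.029586

128.0296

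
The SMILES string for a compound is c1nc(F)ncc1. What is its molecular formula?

Atom tally by fragment:
  pyrimidine ring core → C:4 H:4 N:2
  (− 1 ring H displaced by substituents)
  + F → F:1
Element totals:
  C: 4
  H: 3
  F: 1
  N: 2

C4H3FN2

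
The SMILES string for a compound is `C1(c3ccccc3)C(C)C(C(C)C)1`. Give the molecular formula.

C13H18

Atom tally by fragment:
  cyclopropane ring core → C:3 H:6
  (− 3 ring H displaced by substituents)
  + C6H5 → C:6 H:5
  + CH3 → C:1 H:3
  + CH(CH3)2 → C:3 H:7
Element totals:
  C: 13
  H: 18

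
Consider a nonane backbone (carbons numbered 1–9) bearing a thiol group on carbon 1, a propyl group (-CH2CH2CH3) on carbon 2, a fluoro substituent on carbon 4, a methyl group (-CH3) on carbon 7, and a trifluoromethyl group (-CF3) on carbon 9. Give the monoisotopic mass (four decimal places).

Atom tally by fragment:
  HSCH2 → C:1 H:3 S:1
  CH(CH2CH2CH3) → C:4 H:8
  CH2 → C:1 H:2
  CH(F) → C:1 H:1 F:1
  CH2 → C:1 H:2
  CH2 → C:1 H:2
  CH(CH3) → C:2 H:4
  CH2 → C:1 H:2
  CH2CF3 → C:2 H:2 F:3
Element totals:
  C: 14
  H: 26
  F: 4
  S: 1
Molecular formula: C14H26F4S.
  M = 14(12.0) + 26(1.007825) + 4(18.998403) + 31.972071
    = 168.000000 + 26.203450 + 75.993612 + 31.972071 = 302.169133

302.1691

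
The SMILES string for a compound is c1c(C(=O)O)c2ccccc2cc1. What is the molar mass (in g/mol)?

172.18 g/mol

Atom tally by fragment:
  naphthalene ring system core → C:10 H:8
  (− 1 ring H displaced by substituents)
  + COOH → C:1 H:1 O:2
Element totals:
  C: 11
  H: 8
  O: 2
Molecular formula: C11H8O2.
  M = 11(12.011) + 8(1.008) + 2(15.999)
    = 132.121 + 8.064 + 31.998 = 172.183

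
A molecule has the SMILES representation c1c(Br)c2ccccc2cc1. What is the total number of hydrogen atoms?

7

Atom tally by fragment:
  naphthalene ring system core → C:10 H:8
  (− 1 ring H displaced by substituents)
  + Br → Br:1
Element totals:
  C: 10
  H: 7
  Br: 1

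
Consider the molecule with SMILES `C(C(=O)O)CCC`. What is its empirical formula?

C5H10O2

Atom tally by fragment:
  HOOCCH2 → C:2 H:3 O:2
  CH2 → C:1 H:2
  CH2 → C:1 H:2
  CH3 → C:1 H:3
Element totals:
  C: 5
  H: 10
  O: 2
Molecular formula: C5H10O2.
gcd of subscripts (5, 10, 2) = 1, so the empirical formula equals the molecular formula.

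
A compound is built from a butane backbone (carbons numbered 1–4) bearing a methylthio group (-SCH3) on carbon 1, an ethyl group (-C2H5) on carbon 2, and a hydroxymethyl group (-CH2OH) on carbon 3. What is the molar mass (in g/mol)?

162.29 g/mol

Atom tally by fragment:
  CH3SCH2 → C:2 H:5 S:1
  CH(C2H5) → C:3 H:6
  CH(CH2OH) → C:2 H:4 O:1
  CH3 → C:1 H:3
Element totals:
  C: 8
  H: 18
  O: 1
  S: 1
Molecular formula: C8H18OS.
  M = 8(12.011) + 18(1.008) + 15.999 + 32.06
    = 96.088 + 18.144 + 15.999 + 32.060 = 162.291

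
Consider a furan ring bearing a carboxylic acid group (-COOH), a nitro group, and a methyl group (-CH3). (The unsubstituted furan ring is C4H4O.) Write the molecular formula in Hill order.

C6H5NO5

Atom tally by fragment:
  furan ring core → C:4 H:4 O:1
  (− 3 ring H displaced by substituents)
  + COOH → C:1 H:1 O:2
  + NO2 → N:1 O:2
  + CH3 → C:1 H:3
Element totals:
  C: 6
  H: 5
  N: 1
  O: 5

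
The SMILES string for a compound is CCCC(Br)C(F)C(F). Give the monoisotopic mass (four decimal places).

Atom tally by fragment:
  CH3 → C:1 H:3
  CH2 → C:1 H:2
  CH2 → C:1 H:2
  CH(Br) → C:1 H:1 Br:1
  CH(F) → C:1 H:1 F:1
  CH2F → C:1 H:2 F:1
Element totals:
  C: 6
  H: 11
  Br: 1
  F: 2
Molecular formula: C6H11BrF2.
  M = 6(12.0) + 11(1.007825) + 78.918338 + 2(18.998403)
    = 72.000000 + 11.086075 + 78.918338 + 37.996806 = 200.001219

200.0012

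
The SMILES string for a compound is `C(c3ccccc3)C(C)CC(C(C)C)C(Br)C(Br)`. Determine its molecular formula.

Atom tally by fragment:
  C6H5CH2 → C:7 H:7
  CH(CH3) → C:2 H:4
  CH2 → C:1 H:2
  CH(CH(CH3)2) → C:4 H:8
  CH(Br) → C:1 H:1 Br:1
  CH2Br → C:1 H:2 Br:1
Element totals:
  C: 16
  H: 24
  Br: 2

C16H24Br2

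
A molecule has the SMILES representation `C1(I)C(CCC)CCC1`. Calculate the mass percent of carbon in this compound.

40.35%

Atom tally by fragment:
  cyclopentane ring core → C:5 H:10
  (− 2 ring H displaced by substituents)
  + I → I:1
  + CH2CH2CH3 → C:3 H:7
Element totals:
  C: 8
  H: 15
  I: 1
Molecular formula: C8H15I.
Molar mass = 238.112 g/mol.
Mass from C: 8 × 12.011 = 96.088 g/mol.
%C = 96.088 / 238.112 × 100 = 40.35%.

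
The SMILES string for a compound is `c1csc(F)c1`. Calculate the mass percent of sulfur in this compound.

31.39%

Atom tally by fragment:
  thiophene ring core → C:4 H:4 S:1
  (− 1 ring H displaced by substituents)
  + F → F:1
Element totals:
  C: 4
  H: 3
  F: 1
  S: 1
Molecular formula: C4H3FS.
Molar mass = 102.126 g/mol.
Mass from S: 1 × 32.06 = 32.060 g/mol.
%S = 32.060 / 102.126 × 100 = 31.39%.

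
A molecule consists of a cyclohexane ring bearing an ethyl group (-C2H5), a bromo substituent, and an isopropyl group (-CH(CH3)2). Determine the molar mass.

233.19 g/mol

Atom tally by fragment:
  cyclohexane ring core → C:6 H:12
  (− 3 ring H displaced by substituents)
  + C2H5 → C:2 H:5
  + Br → Br:1
  + CH(CH3)2 → C:3 H:7
Element totals:
  C: 11
  H: 21
  Br: 1
Molecular formula: C11H21Br.
  M = 11(12.011) + 21(1.008) + 79.904
    = 132.121 + 21.168 + 79.904 = 233.193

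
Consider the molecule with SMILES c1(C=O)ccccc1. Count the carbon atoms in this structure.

Atom tally by fragment:
  benzene ring core → C:6 H:6
  (− 1 ring H displaced by substituents)
  + CHO → C:1 H:1 O:1
Element totals:
  C: 7
  H: 6
  O: 1

7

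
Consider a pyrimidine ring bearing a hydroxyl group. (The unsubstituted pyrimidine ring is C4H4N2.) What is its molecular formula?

C4H4N2O

Atom tally by fragment:
  pyrimidine ring core → C:4 H:4 N:2
  (− 1 ring H displaced by substituents)
  + OH → O:1 H:1
Element totals:
  C: 4
  H: 4
  N: 2
  O: 1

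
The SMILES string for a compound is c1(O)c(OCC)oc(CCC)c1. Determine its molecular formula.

Atom tally by fragment:
  furan ring core → C:4 H:4 O:1
  (− 3 ring H displaced by substituents)
  + OH → O:1 H:1
  + OC2H5 → C:2 H:5 O:1
  + CH2CH2CH3 → C:3 H:7
Element totals:
  C: 9
  H: 14
  O: 3

C9H14O3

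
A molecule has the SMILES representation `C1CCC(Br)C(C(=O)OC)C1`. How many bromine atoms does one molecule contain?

Atom tally by fragment:
  cyclohexane ring core → C:6 H:12
  (− 2 ring H displaced by substituents)
  + Br → Br:1
  + COOCH3 → C:2 H:3 O:2
Element totals:
  C: 8
  H: 13
  Br: 1
  O: 2

1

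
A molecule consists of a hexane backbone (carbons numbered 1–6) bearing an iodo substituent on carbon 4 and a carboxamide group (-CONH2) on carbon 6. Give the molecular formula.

C7H14INO

Atom tally by fragment:
  CH3 → C:1 H:3
  CH2 → C:1 H:2
  CH2 → C:1 H:2
  CH(I) → C:1 H:1 I:1
  CH2 → C:1 H:2
  CH2CONH2 → C:2 H:4 O:1 N:1
Element totals:
  C: 7
  H: 14
  I: 1
  N: 1
  O: 1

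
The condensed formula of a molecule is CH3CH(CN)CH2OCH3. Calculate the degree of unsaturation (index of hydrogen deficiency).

2

Atom tally by fragment:
  CH3 → C:1 H:3
  CH(CN) → C:2 H:1 N:1
  CH2OCH3 → C:2 H:5 O:1
Element totals:
  C: 5
  H: 9
  N: 1
  O: 1
Molecular formula: C5H9NO.
DoU = (2C + 2 + N − H − X) / 2 = (2·5 + 2 + 1 − 9 − 0) / 2 = 2.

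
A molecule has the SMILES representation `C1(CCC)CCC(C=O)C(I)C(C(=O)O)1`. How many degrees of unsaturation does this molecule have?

Atom tally by fragment:
  cyclohexane ring core → C:6 H:12
  (− 4 ring H displaced by substituents)
  + CH2CH2CH3 → C:3 H:7
  + CHO → C:1 H:1 O:1
  + I → I:1
  + COOH → C:1 H:1 O:2
Element totals:
  C: 11
  H: 17
  I: 1
  O: 3
Molecular formula: C11H17IO3.
DoU = (2C + 2 + N − H − X) / 2 = (2·11 + 2 + 0 − 17 − 1) / 2 = 3.

3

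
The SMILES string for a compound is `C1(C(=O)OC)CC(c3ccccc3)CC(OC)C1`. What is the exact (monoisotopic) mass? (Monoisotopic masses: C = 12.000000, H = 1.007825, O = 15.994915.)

248.1412

Atom tally by fragment:
  cyclohexane ring core → C:6 H:12
  (− 3 ring H displaced by substituents)
  + COOCH3 → C:2 H:3 O:2
  + C6H5 → C:6 H:5
  + OCH3 → C:1 H:3 O:1
Element totals:
  C: 15
  H: 20
  O: 3
Molecular formula: C15H20O3.
  M = 15(12.0) + 20(1.007825) + 3(15.994915)
    = 180.000000 + 20.156500 + 47.984745 = 248.141245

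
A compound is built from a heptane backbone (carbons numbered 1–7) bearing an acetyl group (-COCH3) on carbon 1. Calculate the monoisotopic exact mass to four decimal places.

142.1358

Atom tally by fragment:
  CH3COCH2 → C:3 H:5 O:1
  CH2 → C:1 H:2
  CH2 → C:1 H:2
  CH2 → C:1 H:2
  CH2 → C:1 H:2
  CH2 → C:1 H:2
  CH3 → C:1 H:3
Element totals:
  C: 9
  H: 18
  O: 1
Molecular formula: C9H18O.
  M = 9(12.0) + 18(1.007825) + 15.994915
    = 108.000000 + 18.140850 + 15.994915 = 142.135765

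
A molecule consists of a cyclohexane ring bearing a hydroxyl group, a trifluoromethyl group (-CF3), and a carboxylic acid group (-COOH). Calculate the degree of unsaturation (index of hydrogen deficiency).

Atom tally by fragment:
  cyclohexane ring core → C:6 H:12
  (− 3 ring H displaced by substituents)
  + OH → O:1 H:1
  + CF3 → C:1 F:3
  + COOH → C:1 H:1 O:2
Element totals:
  C: 8
  H: 11
  F: 3
  O: 3
Molecular formula: C8H11F3O3.
DoU = (2C + 2 + N − H − X) / 2 = (2·8 + 2 + 0 − 11 − 3) / 2 = 2.

2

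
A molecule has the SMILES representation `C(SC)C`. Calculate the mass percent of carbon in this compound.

47.31%

Atom tally by fragment:
  CH3SCH2 → C:2 H:5 S:1
  CH3 → C:1 H:3
Element totals:
  C: 3
  H: 8
  S: 1
Molecular formula: C3H8S.
Molar mass = 76.157 g/mol.
Mass from C: 3 × 12.011 = 36.033 g/mol.
%C = 36.033 / 76.157 × 100 = 47.31%.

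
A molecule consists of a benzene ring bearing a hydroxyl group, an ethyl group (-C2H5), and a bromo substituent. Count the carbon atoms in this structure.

8

Atom tally by fragment:
  benzene ring core → C:6 H:6
  (− 3 ring H displaced by substituents)
  + OH → O:1 H:1
  + C2H5 → C:2 H:5
  + Br → Br:1
Element totals:
  C: 8
  H: 9
  Br: 1
  O: 1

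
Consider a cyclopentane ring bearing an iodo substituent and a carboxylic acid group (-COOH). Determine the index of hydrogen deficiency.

Atom tally by fragment:
  cyclopentane ring core → C:5 H:10
  (− 2 ring H displaced by substituents)
  + I → I:1
  + COOH → C:1 H:1 O:2
Element totals:
  C: 6
  H: 9
  I: 1
  O: 2
Molecular formula: C6H9IO2.
DoU = (2C + 2 + N − H − X) / 2 = (2·6 + 2 + 0 − 9 − 1) / 2 = 2.

2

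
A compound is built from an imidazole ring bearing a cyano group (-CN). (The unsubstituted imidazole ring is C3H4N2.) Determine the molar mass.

93.09 g/mol

Atom tally by fragment:
  imidazole ring core → C:3 H:4 N:2
  (− 1 ring H displaced by substituents)
  + CN → C:1 N:1
Element totals:
  C: 4
  H: 3
  N: 3
Molecular formula: C4H3N3.
  M = 4(12.011) + 3(1.008) + 3(14.007)
    = 48.044 + 3.024 + 42.021 = 93.089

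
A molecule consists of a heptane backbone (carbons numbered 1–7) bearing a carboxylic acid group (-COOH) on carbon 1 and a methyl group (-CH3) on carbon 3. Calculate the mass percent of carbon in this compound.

Atom tally by fragment:
  HOOCCH2 → C:2 H:3 O:2
  CH2 → C:1 H:2
  CH(CH3) → C:2 H:4
  CH2 → C:1 H:2
  CH2 → C:1 H:2
  CH2 → C:1 H:2
  CH3 → C:1 H:3
Element totals:
  C: 9
  H: 18
  O: 2
Molecular formula: C9H18O2.
Molar mass = 158.241 g/mol.
Mass from C: 9 × 12.011 = 108.099 g/mol.
%C = 108.099 / 158.241 × 100 = 68.31%.

68.31%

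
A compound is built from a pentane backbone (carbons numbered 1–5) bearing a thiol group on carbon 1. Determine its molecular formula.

C5H12S

Atom tally by fragment:
  HSCH2 → C:1 H:3 S:1
  CH2 → C:1 H:2
  CH2 → C:1 H:2
  CH2 → C:1 H:2
  CH3 → C:1 H:3
Element totals:
  C: 5
  H: 12
  S: 1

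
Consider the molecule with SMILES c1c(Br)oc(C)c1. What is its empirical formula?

C5H5BrO

Atom tally by fragment:
  furan ring core → C:4 H:4 O:1
  (− 2 ring H displaced by substituents)
  + Br → Br:1
  + CH3 → C:1 H:3
Element totals:
  C: 5
  H: 5
  Br: 1
  O: 1
Molecular formula: C5H5BrO.
gcd of subscripts (1, 5, 5, 1) = 1, so the empirical formula equals the molecular formula.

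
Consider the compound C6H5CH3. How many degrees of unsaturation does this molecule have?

4

Element totals:
  C: 7
  H: 8
Molecular formula: C7H8.
DoU = (2C + 2 + N − H − X) / 2 = (2·7 + 2 + 0 − 8 − 0) / 2 = 4.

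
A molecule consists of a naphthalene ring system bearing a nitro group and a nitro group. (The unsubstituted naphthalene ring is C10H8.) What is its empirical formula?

Atom tally by fragment:
  naphthalene ring system core → C:10 H:8
  (− 2 ring H displaced by substituents)
  + NO2 → N:1 O:2
  + NO2 → N:1 O:2
Element totals:
  C: 10
  H: 6
  N: 2
  O: 4
Molecular formula: C10H6N2O4.
gcd of subscripts = 2; dividing each by 2:
  C: 10/2 = 5
  H: 6/2 = 3
  N: 2/2 = 1
  O: 4/2 = 2

C5H3NO2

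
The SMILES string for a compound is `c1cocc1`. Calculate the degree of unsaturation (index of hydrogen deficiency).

3

Atom tally by fragment:
  furan ring core → C:4 H:4 O:1
Element totals:
  C: 4
  H: 4
  O: 1
Molecular formula: C4H4O.
DoU = (2C + 2 + N − H − X) / 2 = (2·4 + 2 + 0 − 4 − 0) / 2 = 3.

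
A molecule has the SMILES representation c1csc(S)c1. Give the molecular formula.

Atom tally by fragment:
  thiophene ring core → C:4 H:4 S:1
  (− 1 ring H displaced by substituents)
  + SH → S:1 H:1
Element totals:
  C: 4
  H: 4
  S: 2

C4H4S2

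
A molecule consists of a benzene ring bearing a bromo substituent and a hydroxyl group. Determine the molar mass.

173.01 g/mol

Atom tally by fragment:
  benzene ring core → C:6 H:6
  (− 2 ring H displaced by substituents)
  + Br → Br:1
  + OH → O:1 H:1
Element totals:
  C: 6
  H: 5
  Br: 1
  O: 1
Molecular formula: C6H5BrO.
  M = 6(12.011) + 5(1.008) + 79.904 + 15.999
    = 72.066 + 5.040 + 79.904 + 15.999 = 173.009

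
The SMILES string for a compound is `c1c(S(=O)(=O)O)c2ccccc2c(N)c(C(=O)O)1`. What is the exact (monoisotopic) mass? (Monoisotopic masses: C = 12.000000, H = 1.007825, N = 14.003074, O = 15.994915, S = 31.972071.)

Atom tally by fragment:
  naphthalene ring system core → C:10 H:8
  (− 3 ring H displaced by substituents)
  + SO3H → S:1 O:3 H:1
  + NH2 → N:1 H:2
  + COOH → C:1 H:1 O:2
Element totals:
  C: 11
  H: 9
  N: 1
  O: 5
  S: 1
Molecular formula: C11H9NO5S.
  M = 11(12.0) + 9(1.007825) + 14.003074 + 5(15.994915) + 31.972071
    = 132.000000 + 9.070425 + 14.003074 + 79.974575 + 31.972071 = 267.020145

267.0201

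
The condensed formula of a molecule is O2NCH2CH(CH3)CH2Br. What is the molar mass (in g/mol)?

Element totals:
  C: 4
  H: 8
  Br: 1
  N: 1
  O: 2
Molecular formula: C4H8BrNO2.
  M = 4(12.011) + 8(1.008) + 79.904 + 14.007 + 2(15.999)
    = 48.044 + 8.064 + 79.904 + 14.007 + 31.998 = 182.017

182.02 g/mol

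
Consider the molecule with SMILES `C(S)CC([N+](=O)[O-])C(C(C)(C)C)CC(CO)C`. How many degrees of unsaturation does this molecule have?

Atom tally by fragment:
  HSCH2 → C:1 H:3 S:1
  CH2 → C:1 H:2
  CH(NO2) → C:1 H:1 N:1 O:2
  CH(C(CH3)3) → C:5 H:10
  CH2 → C:1 H:2
  CH(CH2OH) → C:2 H:4 O:1
  CH3 → C:1 H:3
Element totals:
  C: 12
  H: 25
  N: 1
  O: 3
  S: 1
Molecular formula: C12H25NO3S.
DoU = (2C + 2 + N − H − X) / 2 = (2·12 + 2 + 1 − 25 − 0) / 2 = 1.

1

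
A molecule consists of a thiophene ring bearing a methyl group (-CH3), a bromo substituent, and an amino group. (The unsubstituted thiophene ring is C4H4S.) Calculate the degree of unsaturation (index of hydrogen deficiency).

Atom tally by fragment:
  thiophene ring core → C:4 H:4 S:1
  (− 3 ring H displaced by substituents)
  + CH3 → C:1 H:3
  + Br → Br:1
  + NH2 → N:1 H:2
Element totals:
  C: 5
  H: 6
  Br: 1
  N: 1
  S: 1
Molecular formula: C5H6BrNS.
DoU = (2C + 2 + N − H − X) / 2 = (2·5 + 2 + 1 − 6 − 1) / 2 = 3.

3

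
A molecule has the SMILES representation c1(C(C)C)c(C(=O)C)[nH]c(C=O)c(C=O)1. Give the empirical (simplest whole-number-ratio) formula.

C11H13NO3

Atom tally by fragment:
  pyrrole ring core → C:4 H:5 N:1
  (− 4 ring H displaced by substituents)
  + CH(CH3)2 → C:3 H:7
  + COCH3 → C:2 H:3 O:1
  + CHO → C:1 H:1 O:1
  + CHO → C:1 H:1 O:1
Element totals:
  C: 11
  H: 13
  N: 1
  O: 3
Molecular formula: C11H13NO3.
gcd of subscripts (11, 13, 1, 3) = 1, so the empirical formula equals the molecular formula.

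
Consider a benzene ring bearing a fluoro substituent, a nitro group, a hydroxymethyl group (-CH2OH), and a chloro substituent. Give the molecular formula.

Atom tally by fragment:
  benzene ring core → C:6 H:6
  (− 4 ring H displaced by substituents)
  + F → F:1
  + NO2 → N:1 O:2
  + CH2OH → C:1 H:3 O:1
  + Cl → Cl:1
Element totals:
  C: 7
  H: 5
  Cl: 1
  F: 1
  N: 1
  O: 3

C7H5ClFNO3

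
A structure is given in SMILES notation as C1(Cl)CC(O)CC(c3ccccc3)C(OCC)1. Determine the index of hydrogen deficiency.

Atom tally by fragment:
  cyclohexane ring core → C:6 H:12
  (− 4 ring H displaced by substituents)
  + Cl → Cl:1
  + OH → O:1 H:1
  + C6H5 → C:6 H:5
  + OC2H5 → C:2 H:5 O:1
Element totals:
  C: 14
  H: 19
  Cl: 1
  O: 2
Molecular formula: C14H19ClO2.
DoU = (2C + 2 + N − H − X) / 2 = (2·14 + 2 + 0 − 19 − 1) / 2 = 5.

5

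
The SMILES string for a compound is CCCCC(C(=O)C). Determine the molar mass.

114.19 g/mol

Atom tally by fragment:
  CH3 → C:1 H:3
  CH2 → C:1 H:2
  CH2 → C:1 H:2
  CH2 → C:1 H:2
  CH2COCH3 → C:3 H:5 O:1
Element totals:
  C: 7
  H: 14
  O: 1
Molecular formula: C7H14O.
  M = 7(12.011) + 14(1.008) + 15.999
    = 84.077 + 14.112 + 15.999 = 114.188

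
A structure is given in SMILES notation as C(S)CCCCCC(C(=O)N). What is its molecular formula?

C8H17NOS

Atom tally by fragment:
  HSCH2 → C:1 H:3 S:1
  CH2 → C:1 H:2
  CH2 → C:1 H:2
  CH2 → C:1 H:2
  CH2 → C:1 H:2
  CH2 → C:1 H:2
  CH2CONH2 → C:2 H:4 O:1 N:1
Element totals:
  C: 8
  H: 17
  N: 1
  O: 1
  S: 1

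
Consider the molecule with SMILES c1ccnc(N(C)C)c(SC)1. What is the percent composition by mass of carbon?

Atom tally by fragment:
  pyridine ring core → C:5 H:5 N:1
  (− 2 ring H displaced by substituents)
  + N(CH3)2 → N:1 C:2 H:6
  + SCH3 → C:1 H:3 S:1
Element totals:
  C: 8
  H: 12
  N: 2
  S: 1
Molecular formula: C8H12N2S.
Molar mass = 168.258 g/mol.
Mass from C: 8 × 12.011 = 96.088 g/mol.
%C = 96.088 / 168.258 × 100 = 57.11%.

57.11%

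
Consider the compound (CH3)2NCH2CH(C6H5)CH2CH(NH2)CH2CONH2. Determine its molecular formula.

C14H23N3O

Atom tally by fragment:
  (CH3)2NCH2 → C:3 H:8 N:1
  CH(C6H5) → C:7 H:6
  CH2 → C:1 H:2
  CH(NH2) → C:1 H:3 N:1
  CH2CONH2 → C:2 H:4 O:1 N:1
Element totals:
  C: 14
  H: 23
  N: 3
  O: 1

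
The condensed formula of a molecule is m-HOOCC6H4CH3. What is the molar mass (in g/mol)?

136.15 g/mol

Element totals:
  C: 8
  H: 8
  O: 2
Molecular formula: C8H8O2.
  M = 8(12.011) + 8(1.008) + 2(15.999)
    = 96.088 + 8.064 + 31.998 = 136.150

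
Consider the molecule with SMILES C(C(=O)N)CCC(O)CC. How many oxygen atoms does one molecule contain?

2

Atom tally by fragment:
  H2NOCCH2 → C:2 H:4 O:1 N:1
  CH2 → C:1 H:2
  CH2 → C:1 H:2
  CH(OH) → C:1 H:2 O:1
  CH2 → C:1 H:2
  CH3 → C:1 H:3
Element totals:
  C: 7
  H: 15
  N: 1
  O: 2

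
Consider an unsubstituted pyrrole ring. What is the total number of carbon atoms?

4

Atom tally by fragment:
  pyrrole ring core → C:4 H:5 N:1
Element totals:
  C: 4
  H: 5
  N: 1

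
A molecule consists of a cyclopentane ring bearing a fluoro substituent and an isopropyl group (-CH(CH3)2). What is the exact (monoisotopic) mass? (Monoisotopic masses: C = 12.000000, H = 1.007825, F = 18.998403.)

130.1158

Atom tally by fragment:
  cyclopentane ring core → C:5 H:10
  (− 2 ring H displaced by substituents)
  + F → F:1
  + CH(CH3)2 → C:3 H:7
Element totals:
  C: 8
  H: 15
  F: 1
Molecular formula: C8H15F.
  M = 8(12.0) + 15(1.007825) + 18.998403
    = 96.000000 + 15.117375 + 18.998403 = 130.115778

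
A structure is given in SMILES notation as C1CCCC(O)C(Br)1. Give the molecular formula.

Atom tally by fragment:
  cyclohexane ring core → C:6 H:12
  (− 2 ring H displaced by substituents)
  + OH → O:1 H:1
  + Br → Br:1
Element totals:
  C: 6
  H: 11
  Br: 1
  O: 1

C6H11BrO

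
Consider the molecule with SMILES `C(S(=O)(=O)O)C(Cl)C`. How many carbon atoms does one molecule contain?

3

Atom tally by fragment:
  HO3SCH2 → C:1 H:3 S:1 O:3
  CH(Cl) → C:1 H:1 Cl:1
  CH3 → C:1 H:3
Element totals:
  C: 3
  H: 7
  Cl: 1
  O: 3
  S: 1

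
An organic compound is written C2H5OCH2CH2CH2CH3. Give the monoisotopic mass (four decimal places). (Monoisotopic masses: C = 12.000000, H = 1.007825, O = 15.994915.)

102.1045

Atom tally by fragment:
  C2H5OCH2 → C:3 H:7 O:1
  CH2 → C:1 H:2
  CH2 → C:1 H:2
  CH3 → C:1 H:3
Element totals:
  C: 6
  H: 14
  O: 1
Molecular formula: C6H14O.
  M = 6(12.0) + 14(1.007825) + 15.994915
    = 72.000000 + 14.109550 + 15.994915 = 102.104465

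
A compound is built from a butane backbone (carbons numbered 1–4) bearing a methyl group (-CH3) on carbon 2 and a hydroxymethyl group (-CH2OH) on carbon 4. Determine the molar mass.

102.18 g/mol

Atom tally by fragment:
  CH3 → C:1 H:3
  CH(CH3) → C:2 H:4
  CH2 → C:1 H:2
  CH2CH2OH → C:2 H:5 O:1
Element totals:
  C: 6
  H: 14
  O: 1
Molecular formula: C6H14O.
  M = 6(12.011) + 14(1.008) + 15.999
    = 72.066 + 14.112 + 15.999 = 102.177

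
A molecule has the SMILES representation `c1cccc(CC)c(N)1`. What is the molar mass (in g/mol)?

Atom tally by fragment:
  benzene ring core → C:6 H:6
  (− 2 ring H displaced by substituents)
  + C2H5 → C:2 H:5
  + NH2 → N:1 H:2
Element totals:
  C: 8
  H: 11
  N: 1
Molecular formula: C8H11N.
  M = 8(12.011) + 11(1.008) + 14.007
    = 96.088 + 11.088 + 14.007 = 121.183

121.18 g/mol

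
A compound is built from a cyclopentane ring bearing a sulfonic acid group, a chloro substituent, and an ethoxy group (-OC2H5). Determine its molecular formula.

Atom tally by fragment:
  cyclopentane ring core → C:5 H:10
  (− 3 ring H displaced by substituents)
  + SO3H → S:1 O:3 H:1
  + Cl → Cl:1
  + OC2H5 → C:2 H:5 O:1
Element totals:
  C: 7
  H: 13
  Cl: 1
  O: 4
  S: 1

C7H13ClO4S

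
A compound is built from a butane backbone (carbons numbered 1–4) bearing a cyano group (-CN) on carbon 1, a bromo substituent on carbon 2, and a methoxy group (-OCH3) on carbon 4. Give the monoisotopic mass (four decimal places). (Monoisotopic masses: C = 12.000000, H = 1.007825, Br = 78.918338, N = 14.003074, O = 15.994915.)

190.9946

Atom tally by fragment:
  NCCH2 → C:2 H:2 N:1
  CH(Br) → C:1 H:1 Br:1
  CH2 → C:1 H:2
  CH2OCH3 → C:2 H:5 O:1
Element totals:
  C: 6
  H: 10
  Br: 1
  N: 1
  O: 1
Molecular formula: C6H10BrNO.
  M = 6(12.0) + 10(1.007825) + 78.918338 + 14.003074 + 15.994915
    = 72.000000 + 10.078250 + 78.918338 + 14.003074 + 15.994915 = 190.994577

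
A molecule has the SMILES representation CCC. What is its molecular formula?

C3H8

Atom tally by fragment:
  CH3 → C:1 H:3
  CH2 → C:1 H:2
  CH3 → C:1 H:3
Element totals:
  C: 3
  H: 8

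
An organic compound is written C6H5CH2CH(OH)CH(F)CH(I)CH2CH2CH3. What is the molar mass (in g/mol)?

Element totals:
  C: 13
  H: 18
  F: 1
  I: 1
  O: 1
Molecular formula: C13H18FIO.
  M = 13(12.011) + 18(1.008) + 18.998 + 126.904 + 15.999
    = 156.143 + 18.144 + 18.998 + 126.904 + 15.999 = 336.188

336.19 g/mol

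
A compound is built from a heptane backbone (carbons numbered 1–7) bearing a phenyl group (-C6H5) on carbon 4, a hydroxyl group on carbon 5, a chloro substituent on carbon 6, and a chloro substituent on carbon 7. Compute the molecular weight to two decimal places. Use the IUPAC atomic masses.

Atom tally by fragment:
  CH3 → C:1 H:3
  CH2 → C:1 H:2
  CH2 → C:1 H:2
  CH(C6H5) → C:7 H:6
  CH(OH) → C:1 H:2 O:1
  CH(Cl) → C:1 H:1 Cl:1
  CH2Cl → C:1 H:2 Cl:1
Element totals:
  C: 13
  H: 18
  Cl: 2
  O: 1
Molecular formula: C13H18Cl2O.
  M = 13(12.011) + 18(1.008) + 2(35.45) + 15.999
    = 156.143 + 18.144 + 70.900 + 15.999 = 261.186

261.19 g/mol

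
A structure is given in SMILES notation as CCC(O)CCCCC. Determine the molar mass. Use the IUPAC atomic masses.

Atom tally by fragment:
  CH3 → C:1 H:3
  CH2 → C:1 H:2
  CH(OH) → C:1 H:2 O:1
  CH2 → C:1 H:2
  CH2 → C:1 H:2
  CH2 → C:1 H:2
  CH2 → C:1 H:2
  CH3 → C:1 H:3
Element totals:
  C: 8
  H: 18
  O: 1
Molecular formula: C8H18O.
  M = 8(12.011) + 18(1.008) + 15.999
    = 96.088 + 18.144 + 15.999 = 130.231

130.23 g/mol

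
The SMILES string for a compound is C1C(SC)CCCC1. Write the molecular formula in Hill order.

Atom tally by fragment:
  cyclohexane ring core → C:6 H:12
  (− 1 ring H displaced by substituents)
  + SCH3 → C:1 H:3 S:1
Element totals:
  C: 7
  H: 14
  S: 1

C7H14S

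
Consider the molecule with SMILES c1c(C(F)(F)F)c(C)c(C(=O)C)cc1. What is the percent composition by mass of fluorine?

Atom tally by fragment:
  benzene ring core → C:6 H:6
  (− 3 ring H displaced by substituents)
  + CF3 → C:1 F:3
  + CH3 → C:1 H:3
  + COCH3 → C:2 H:3 O:1
Element totals:
  C: 10
  H: 9
  F: 3
  O: 1
Molecular formula: C10H9F3O.
Molar mass = 202.175 g/mol.
Mass from F: 3 × 18.998 = 56.994 g/mol.
%F = 56.994 / 202.175 × 100 = 28.19%.

28.19%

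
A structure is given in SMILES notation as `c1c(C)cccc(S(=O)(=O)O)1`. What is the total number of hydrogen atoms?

Atom tally by fragment:
  benzene ring core → C:6 H:6
  (− 2 ring H displaced by substituents)
  + CH3 → C:1 H:3
  + SO3H → S:1 O:3 H:1
Element totals:
  C: 7
  H: 8
  O: 3
  S: 1

8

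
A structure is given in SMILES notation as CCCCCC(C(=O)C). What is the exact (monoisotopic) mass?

128.1201

Atom tally by fragment:
  CH3 → C:1 H:3
  CH2 → C:1 H:2
  CH2 → C:1 H:2
  CH2 → C:1 H:2
  CH2 → C:1 H:2
  CH2COCH3 → C:3 H:5 O:1
Element totals:
  C: 8
  H: 16
  O: 1
Molecular formula: C8H16O.
  M = 8(12.0) + 16(1.007825) + 15.994915
    = 96.000000 + 16.125200 + 15.994915 = 128.120115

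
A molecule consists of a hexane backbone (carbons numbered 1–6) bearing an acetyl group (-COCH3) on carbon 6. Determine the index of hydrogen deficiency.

Atom tally by fragment:
  CH3 → C:1 H:3
  CH2 → C:1 H:2
  CH2 → C:1 H:2
  CH2 → C:1 H:2
  CH2 → C:1 H:2
  CH2COCH3 → C:3 H:5 O:1
Element totals:
  C: 8
  H: 16
  O: 1
Molecular formula: C8H16O.
DoU = (2C + 2 + N − H − X) / 2 = (2·8 + 2 + 0 − 16 − 0) / 2 = 1.

1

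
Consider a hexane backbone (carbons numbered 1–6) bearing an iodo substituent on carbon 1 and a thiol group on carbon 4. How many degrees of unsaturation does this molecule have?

Atom tally by fragment:
  ICH2 → C:1 H:2 I:1
  CH2 → C:1 H:2
  CH2 → C:1 H:2
  CH(SH) → C:1 H:2 S:1
  CH2 → C:1 H:2
  CH3 → C:1 H:3
Element totals:
  C: 6
  H: 13
  I: 1
  S: 1
Molecular formula: C6H13IS.
DoU = (2C + 2 + N − H − X) / 2 = (2·6 + 2 + 0 − 13 − 1) / 2 = 0.

0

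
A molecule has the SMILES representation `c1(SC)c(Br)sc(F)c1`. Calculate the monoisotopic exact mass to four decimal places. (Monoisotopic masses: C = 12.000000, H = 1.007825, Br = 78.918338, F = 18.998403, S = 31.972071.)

Atom tally by fragment:
  thiophene ring core → C:4 H:4 S:1
  (− 3 ring H displaced by substituents)
  + SCH3 → C:1 H:3 S:1
  + Br → Br:1
  + F → F:1
Element totals:
  C: 5
  H: 4
  Br: 1
  F: 1
  S: 2
Molecular formula: C5H4BrFS2.
  M = 5(12.0) + 4(1.007825) + 78.918338 + 18.998403 + 2(31.972071)
    = 60.000000 + 4.031300 + 78.918338 + 18.998403 + 63.944142 = 225.892183

225.8922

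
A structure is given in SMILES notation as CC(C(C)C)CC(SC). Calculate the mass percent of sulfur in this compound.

Atom tally by fragment:
  CH3 → C:1 H:3
  CH(CH(CH3)2) → C:4 H:8
  CH2 → C:1 H:2
  CH2SCH3 → C:2 H:5 S:1
Element totals:
  C: 8
  H: 18
  S: 1
Molecular formula: C8H18S.
Molar mass = 146.292 g/mol.
Mass from S: 1 × 32.06 = 32.060 g/mol.
%S = 32.060 / 146.292 × 100 = 21.92%.

21.92%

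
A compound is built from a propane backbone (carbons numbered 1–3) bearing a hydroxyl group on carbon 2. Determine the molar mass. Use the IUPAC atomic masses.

Atom tally by fragment:
  CH3 → C:1 H:3
  CH(OH) → C:1 H:2 O:1
  CH3 → C:1 H:3
Element totals:
  C: 3
  H: 8
  O: 1
Molecular formula: C3H8O.
  M = 3(12.011) + 8(1.008) + 15.999
    = 36.033 + 8.064 + 15.999 = 60.096

60.10 g/mol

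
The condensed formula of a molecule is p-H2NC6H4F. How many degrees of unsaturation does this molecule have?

Element totals:
  C: 6
  H: 6
  F: 1
  N: 1
Molecular formula: C6H6FN.
DoU = (2C + 2 + N − H − X) / 2 = (2·6 + 2 + 1 − 6 − 1) / 2 = 4.

4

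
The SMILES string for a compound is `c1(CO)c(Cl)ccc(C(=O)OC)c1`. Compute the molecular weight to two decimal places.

Atom tally by fragment:
  benzene ring core → C:6 H:6
  (− 3 ring H displaced by substituents)
  + CH2OH → C:1 H:3 O:1
  + Cl → Cl:1
  + COOCH3 → C:2 H:3 O:2
Element totals:
  C: 9
  H: 9
  Cl: 1
  O: 3
Molecular formula: C9H9ClO3.
  M = 9(12.011) + 9(1.008) + 35.45 + 3(15.999)
    = 108.099 + 9.072 + 35.450 + 47.997 = 200.618

200.62 g/mol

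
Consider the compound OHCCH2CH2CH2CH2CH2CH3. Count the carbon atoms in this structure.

Atom tally by fragment:
  OHCCH2 → C:2 H:3 O:1
  CH2 → C:1 H:2
  CH2 → C:1 H:2
  CH2 → C:1 H:2
  CH2 → C:1 H:2
  CH3 → C:1 H:3
Element totals:
  C: 7
  H: 14
  O: 1

7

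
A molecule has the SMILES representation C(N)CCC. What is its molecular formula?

Atom tally by fragment:
  H2NCH2 → C:1 H:4 N:1
  CH2 → C:1 H:2
  CH2 → C:1 H:2
  CH3 → C:1 H:3
Element totals:
  C: 4
  H: 11
  N: 1

C4H11N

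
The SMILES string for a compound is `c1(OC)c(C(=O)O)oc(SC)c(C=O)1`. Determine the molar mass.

216.21 g/mol

Atom tally by fragment:
  furan ring core → C:4 H:4 O:1
  (− 4 ring H displaced by substituents)
  + OCH3 → C:1 H:3 O:1
  + COOH → C:1 H:1 O:2
  + SCH3 → C:1 H:3 S:1
  + CHO → C:1 H:1 O:1
Element totals:
  C: 8
  H: 8
  O: 5
  S: 1
Molecular formula: C8H8O5S.
  M = 8(12.011) + 8(1.008) + 5(15.999) + 32.06
    = 96.088 + 8.064 + 79.995 + 32.060 = 216.207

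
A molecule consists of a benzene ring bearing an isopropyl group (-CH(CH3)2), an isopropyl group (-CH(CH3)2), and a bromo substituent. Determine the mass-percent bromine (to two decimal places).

Atom tally by fragment:
  benzene ring core → C:6 H:6
  (− 3 ring H displaced by substituents)
  + CH(CH3)2 → C:3 H:7
  + CH(CH3)2 → C:3 H:7
  + Br → Br:1
Element totals:
  C: 12
  H: 17
  Br: 1
Molecular formula: C12H17Br.
Molar mass = 241.172 g/mol.
Mass from Br: 1 × 79.904 = 79.904 g/mol.
%Br = 79.904 / 241.172 × 100 = 33.13%.

33.13%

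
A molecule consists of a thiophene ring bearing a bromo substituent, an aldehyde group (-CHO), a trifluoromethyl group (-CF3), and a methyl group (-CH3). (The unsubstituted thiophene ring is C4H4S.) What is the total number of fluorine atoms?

3

Atom tally by fragment:
  thiophene ring core → C:4 H:4 S:1
  (− 4 ring H displaced by substituents)
  + Br → Br:1
  + CHO → C:1 H:1 O:1
  + CF3 → C:1 F:3
  + CH3 → C:1 H:3
Element totals:
  C: 7
  H: 4
  Br: 1
  F: 3
  O: 1
  S: 1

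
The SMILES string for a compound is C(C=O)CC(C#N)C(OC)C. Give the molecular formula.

Atom tally by fragment:
  OHCCH2 → C:2 H:3 O:1
  CH2 → C:1 H:2
  CH(CN) → C:2 H:1 N:1
  CH(OCH3) → C:2 H:4 O:1
  CH3 → C:1 H:3
Element totals:
  C: 8
  H: 13
  N: 1
  O: 2

C8H13NO2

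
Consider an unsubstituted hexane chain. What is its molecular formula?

Atom tally by fragment:
  CH3 → C:1 H:3
  CH2 → C:1 H:2
  CH2 → C:1 H:2
  CH2 → C:1 H:2
  CH2 → C:1 H:2
  CH3 → C:1 H:3
Element totals:
  C: 6
  H: 14

C6H14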